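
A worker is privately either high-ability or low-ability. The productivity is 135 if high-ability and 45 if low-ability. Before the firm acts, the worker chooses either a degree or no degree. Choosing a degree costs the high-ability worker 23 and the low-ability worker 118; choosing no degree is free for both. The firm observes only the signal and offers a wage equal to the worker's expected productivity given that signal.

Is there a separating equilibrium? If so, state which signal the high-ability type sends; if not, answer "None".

degree

Try high-ability → degree, low-ability → no degree:
  If types separate, degree earns payment 135 and no degree earns 45.
  High-ability: degree gives 135 − 23 = 112; no degree gives 45 − 0 = 45. No deviation. ✓
  Low-ability: no degree gives 45 − 0 = 45; degree gives 135 − 118 = 17. No deviation. ✓
Both hold — the high-ability type sends degree.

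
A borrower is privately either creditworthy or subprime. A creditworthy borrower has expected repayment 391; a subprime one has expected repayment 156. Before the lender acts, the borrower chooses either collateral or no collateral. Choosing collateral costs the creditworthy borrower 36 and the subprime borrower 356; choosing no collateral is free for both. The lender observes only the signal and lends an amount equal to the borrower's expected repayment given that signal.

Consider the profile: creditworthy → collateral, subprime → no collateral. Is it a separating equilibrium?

Yes

Under separation the lender infers type exactly: collateral → creditworthy (pays 391), no collateral → subprime (pays 156).
Creditworthy: collateral gives 391 − 36 = 355; no collateral gives 156 − 0 = 156. No deviation. ✓
Subprime: no collateral gives 156 − 0 = 156; collateral gives 391 − 356 = 35. No deviation. ✓
Neither type gains from mimicking the other.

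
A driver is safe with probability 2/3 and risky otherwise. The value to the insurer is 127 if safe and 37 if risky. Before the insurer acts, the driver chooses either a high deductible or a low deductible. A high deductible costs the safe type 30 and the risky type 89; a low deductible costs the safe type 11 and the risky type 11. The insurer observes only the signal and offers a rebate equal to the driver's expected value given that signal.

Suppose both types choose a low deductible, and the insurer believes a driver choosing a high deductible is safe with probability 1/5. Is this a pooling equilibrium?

Yes

At the pooled signal (low deductible) the insurer holds the prior 2/3 and pays 2/3·127 + 1/3·37 = 97. Off-path (high deductible) belief 1/5 gives 1/5·127 + 4/5·37 = 55.
Safe: low deductible gives 97 − 11 = 86; high deductible gives 55 − 30 = 25. Stays. ✓
Risky: low deductible gives 97 − 11 = 86; high deductible gives 55 − 89 = -34. Stays. ✓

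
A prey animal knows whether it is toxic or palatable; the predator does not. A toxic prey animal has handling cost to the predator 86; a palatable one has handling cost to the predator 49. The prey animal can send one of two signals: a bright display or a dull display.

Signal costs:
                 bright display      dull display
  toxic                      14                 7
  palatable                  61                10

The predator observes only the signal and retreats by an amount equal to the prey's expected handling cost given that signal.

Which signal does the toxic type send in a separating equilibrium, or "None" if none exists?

bright display

Try toxic → bright display, palatable → dull display:
  If types separate, bright display earns payment 86 and dull display earns 49.
  Toxic: bright display gives 86 − 14 = 72; dull display gives 49 − 7 = 42. No deviation. ✓
  Palatable: dull display gives 49 − 10 = 39; bright display gives 86 − 61 = 25. No deviation. ✓
Both hold — the toxic type sends bright display.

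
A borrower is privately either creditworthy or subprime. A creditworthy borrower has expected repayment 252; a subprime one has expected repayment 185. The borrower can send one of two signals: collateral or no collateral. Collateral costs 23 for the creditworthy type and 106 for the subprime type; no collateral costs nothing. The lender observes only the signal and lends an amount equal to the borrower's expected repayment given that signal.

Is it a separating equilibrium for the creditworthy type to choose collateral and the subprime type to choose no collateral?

Yes

If types separate, collateral earns payment 252 and no collateral earns 185.
Creditworthy: collateral gives 252 − 23 = 229; no collateral gives 185 − 0 = 185. No deviation. ✓
Subprime: no collateral gives 185 − 0 = 185; collateral gives 252 − 106 = 146. No deviation. ✓
Both incentive constraints hold.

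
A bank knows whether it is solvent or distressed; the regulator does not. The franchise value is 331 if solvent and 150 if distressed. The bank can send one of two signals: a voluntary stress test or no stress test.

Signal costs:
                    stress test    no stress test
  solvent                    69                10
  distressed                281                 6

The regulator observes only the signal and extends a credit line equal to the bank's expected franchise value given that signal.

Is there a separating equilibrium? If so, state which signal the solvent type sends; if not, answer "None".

Try solvent → stress test, distressed → no stress test:
  If types separate, stress test earns payment 331 and no stress test earns 150.
  Solvent: stress test gives 331 − 69 = 262; no stress test gives 150 − 10 = 140. No deviation. ✓
  Distressed: no stress test gives 150 − 6 = 144; stress test gives 331 − 281 = 50. No deviation. ✓
Both hold — the solvent type sends stress test.

stress test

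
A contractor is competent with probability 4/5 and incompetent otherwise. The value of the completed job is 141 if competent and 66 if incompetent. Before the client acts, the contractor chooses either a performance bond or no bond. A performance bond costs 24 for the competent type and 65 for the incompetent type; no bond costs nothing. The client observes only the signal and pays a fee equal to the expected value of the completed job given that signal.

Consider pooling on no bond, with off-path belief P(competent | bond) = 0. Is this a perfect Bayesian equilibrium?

At the pooled signal (no bond) the client holds the prior 4/5 and pays 4/5·141 + 1/5·66 = 126. Off-path (bond) belief 0 gives 0·141 + 1·66 = 66.
Competent: no bond gives 126 − 0 = 126; bond gives 66 − 24 = 42. Stays. ✓
Incompetent: no bond gives 126 − 0 = 126; bond gives 66 − 65 = 1. Stays. ✓

Yes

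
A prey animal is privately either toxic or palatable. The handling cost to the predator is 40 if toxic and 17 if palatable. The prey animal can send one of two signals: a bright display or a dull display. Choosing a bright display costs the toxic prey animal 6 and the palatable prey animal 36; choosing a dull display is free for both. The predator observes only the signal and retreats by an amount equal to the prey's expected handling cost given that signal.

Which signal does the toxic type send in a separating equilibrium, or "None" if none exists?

bright display

Try toxic → bright display, palatable → dull display:
  If types separate, bright display earns payment 40 and dull display earns 17.
  Toxic: bright display gives 40 − 6 = 34; dull display gives 17 − 0 = 17. No deviation. ✓
  Palatable: dull display gives 17 − 0 = 17; bright display gives 40 − 36 = 4. No deviation. ✓
Both hold — the toxic type sends bright display.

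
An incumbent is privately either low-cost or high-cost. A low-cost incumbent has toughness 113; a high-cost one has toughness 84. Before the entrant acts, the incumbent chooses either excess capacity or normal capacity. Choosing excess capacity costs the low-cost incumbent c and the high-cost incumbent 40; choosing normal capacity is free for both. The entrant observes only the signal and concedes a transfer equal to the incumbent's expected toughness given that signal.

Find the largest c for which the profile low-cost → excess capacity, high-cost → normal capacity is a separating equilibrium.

29

Under separation: excess capacity → low-cost (pays 113); normal capacity → high-cost (pays 84).
High-cost: 84 − 0 = 84 ≥ 113 − 40 = 73. Holds regardless of c. ✓
Low-cost: 113 − c ≥ 84 − 0, so c ≤ 113 − 84 = 29.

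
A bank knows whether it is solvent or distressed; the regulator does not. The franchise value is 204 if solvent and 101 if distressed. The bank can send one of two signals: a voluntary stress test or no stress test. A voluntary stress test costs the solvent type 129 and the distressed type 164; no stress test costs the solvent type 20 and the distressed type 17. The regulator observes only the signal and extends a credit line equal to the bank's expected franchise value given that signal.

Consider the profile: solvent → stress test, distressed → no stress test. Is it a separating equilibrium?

Under separation the regulator infers type exactly: stress test → solvent (pays 204), no stress test → distressed (pays 101).
Solvent: stress test gives 204 − 129 = 75; no stress test gives 101 − 20 = 81. Would deviate. ✗
Distressed: no stress test gives 101 − 17 = 84; stress test gives 204 − 164 = 40. No deviation. ✓

No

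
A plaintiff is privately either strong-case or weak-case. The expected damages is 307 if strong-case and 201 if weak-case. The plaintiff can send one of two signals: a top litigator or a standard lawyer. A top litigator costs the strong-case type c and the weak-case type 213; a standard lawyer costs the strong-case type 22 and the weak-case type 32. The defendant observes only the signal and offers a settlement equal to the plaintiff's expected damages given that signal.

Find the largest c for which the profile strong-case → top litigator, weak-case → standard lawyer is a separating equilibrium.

128

Under separation: top litigator → strong-case (pays 307); standard lawyer → weak-case (pays 201).
Weak-case: 201 − 32 = 169 ≥ 307 − 213 = 94. Holds regardless of c. ✓
Strong-case: 307 − c ≥ 201 − 22, so c ≤ 307 − 179 = 128.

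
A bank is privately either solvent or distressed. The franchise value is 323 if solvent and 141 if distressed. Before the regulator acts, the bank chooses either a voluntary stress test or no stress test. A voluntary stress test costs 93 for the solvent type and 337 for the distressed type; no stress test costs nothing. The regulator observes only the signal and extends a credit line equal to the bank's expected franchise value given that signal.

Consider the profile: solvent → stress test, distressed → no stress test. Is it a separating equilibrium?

Yes

If types separate, stress test earns payment 323 and no stress test earns 141.
Solvent: stress test gives 323 − 93 = 230; no stress test gives 141 − 0 = 141. No deviation. ✓
Distressed: no stress test gives 141 − 0 = 141; stress test gives 323 − 337 = -14. No deviation. ✓
Both incentive constraints hold.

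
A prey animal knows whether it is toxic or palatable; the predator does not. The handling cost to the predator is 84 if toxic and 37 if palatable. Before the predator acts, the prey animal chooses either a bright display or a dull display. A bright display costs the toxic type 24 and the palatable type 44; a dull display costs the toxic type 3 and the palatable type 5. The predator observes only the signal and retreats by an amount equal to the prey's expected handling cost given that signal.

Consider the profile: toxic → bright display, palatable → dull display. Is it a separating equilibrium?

No

Under separation the predator infers type exactly: bright display → toxic (pays 84), dull display → palatable (pays 37).
Toxic: bright display gives 84 − 24 = 60; dull display gives 37 − 3 = 34. No deviation. ✓
Palatable: dull display gives 37 − 5 = 32; bright display gives 84 − 44 = 40. Would deviate. ✗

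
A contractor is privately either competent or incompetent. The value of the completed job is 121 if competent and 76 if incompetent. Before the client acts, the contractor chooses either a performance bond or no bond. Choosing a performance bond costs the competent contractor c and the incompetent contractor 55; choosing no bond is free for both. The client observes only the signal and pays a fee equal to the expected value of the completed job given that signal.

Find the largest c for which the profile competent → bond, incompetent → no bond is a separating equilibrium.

45

Under separation: bond → competent (pays 121); no bond → incompetent (pays 76).
Incompetent: 76 − 0 = 76 ≥ 121 − 55 = 66. Holds regardless of c. ✓
Competent: 121 − c ≥ 76 − 0, so c ≤ 121 − 76 = 45.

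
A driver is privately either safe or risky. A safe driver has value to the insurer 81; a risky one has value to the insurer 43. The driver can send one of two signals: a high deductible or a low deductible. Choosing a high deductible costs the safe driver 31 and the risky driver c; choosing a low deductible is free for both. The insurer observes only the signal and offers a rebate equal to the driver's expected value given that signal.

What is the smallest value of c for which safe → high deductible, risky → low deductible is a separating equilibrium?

38

Under separation: high deductible → safe (pays 81); low deductible → risky (pays 43).
Safe: 81 − 31 = 50 ≥ 43 − 0 = 43. Holds regardless of c. ✓
Risky: 43 − 0 ≥ 81 − c, so c ≥ 81 − 43 = 38.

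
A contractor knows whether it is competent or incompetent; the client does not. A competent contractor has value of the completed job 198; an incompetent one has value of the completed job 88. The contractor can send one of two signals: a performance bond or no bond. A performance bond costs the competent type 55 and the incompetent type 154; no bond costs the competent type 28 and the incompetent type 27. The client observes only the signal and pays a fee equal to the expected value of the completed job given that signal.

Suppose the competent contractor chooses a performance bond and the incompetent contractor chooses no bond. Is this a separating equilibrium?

Yes

Under separation the client infers type exactly: bond → competent (pays 198), no bond → incompetent (pays 88).
Competent: bond gives 198 − 55 = 143; no bond gives 88 − 28 = 60. No deviation. ✓
Incompetent: no bond gives 88 − 27 = 61; bond gives 198 − 154 = 44. No deviation. ✓
Neither type gains from mimicking the other.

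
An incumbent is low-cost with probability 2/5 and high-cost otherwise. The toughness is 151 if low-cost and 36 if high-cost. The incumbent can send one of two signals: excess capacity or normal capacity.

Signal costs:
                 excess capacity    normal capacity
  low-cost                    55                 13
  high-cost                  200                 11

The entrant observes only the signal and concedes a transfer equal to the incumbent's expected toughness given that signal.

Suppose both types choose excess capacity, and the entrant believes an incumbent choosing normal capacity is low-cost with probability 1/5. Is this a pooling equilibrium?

At the pooled signal (excess capacity) the entrant holds the prior 2/5 and pays 2/5·151 + 3/5·36 = 82. Off-path (normal capacity) belief 1/5 gives 1/5·151 + 4/5·36 = 59.
Low-cost: excess capacity gives 82 − 55 = 27; normal capacity gives 59 − 13 = 46. Deviates. ✗
High-cost: excess capacity gives 82 − 200 = -118; normal capacity gives 59 − 11 = 48. Deviates. ✗

No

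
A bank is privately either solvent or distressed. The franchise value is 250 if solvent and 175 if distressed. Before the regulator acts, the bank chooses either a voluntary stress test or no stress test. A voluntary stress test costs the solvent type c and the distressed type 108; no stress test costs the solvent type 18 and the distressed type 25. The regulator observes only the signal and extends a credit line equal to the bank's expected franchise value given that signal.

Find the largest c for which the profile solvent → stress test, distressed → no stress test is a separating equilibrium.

Under separation: stress test → solvent (pays 250); no stress test → distressed (pays 175).
Distressed: 175 − 25 = 150 ≥ 250 − 108 = 142. Holds regardless of c. ✓
Solvent: 250 − c ≥ 175 − 18, so c ≤ 250 − 157 = 93.

93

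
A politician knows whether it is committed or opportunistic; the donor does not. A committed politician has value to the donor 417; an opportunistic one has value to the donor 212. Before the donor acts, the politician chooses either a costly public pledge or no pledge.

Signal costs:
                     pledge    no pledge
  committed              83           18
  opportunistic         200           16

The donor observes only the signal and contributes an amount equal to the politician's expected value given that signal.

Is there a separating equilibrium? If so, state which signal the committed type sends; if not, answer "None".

Try committed → pledge, opportunistic → no pledge:
  Under separation the donor infers type exactly: pledge → committed (pays 417), no pledge → opportunistic (pays 212).
  Committed: pledge gives 417 − 83 = 334; no pledge gives 212 − 18 = 194. No deviation. ✓
  Opportunistic: no pledge gives 212 − 16 = 196; pledge gives 417 − 200 = 217. Would deviate. ✗
Try committed → no pledge, opportunistic → pledge:
  Under separation the donor infers type exactly: no pledge → committed (pays 417), pledge → opportunistic (pays 212).
  Committed: no pledge gives 417 − 18 = 399; pledge gives 212 − 83 = 129. No deviation. ✓
  Opportunistic: pledge gives 212 − 200 = 12; no pledge gives 417 − 16 = 401. Would deviate. ✗
Neither assignment is incentive-compatible.

None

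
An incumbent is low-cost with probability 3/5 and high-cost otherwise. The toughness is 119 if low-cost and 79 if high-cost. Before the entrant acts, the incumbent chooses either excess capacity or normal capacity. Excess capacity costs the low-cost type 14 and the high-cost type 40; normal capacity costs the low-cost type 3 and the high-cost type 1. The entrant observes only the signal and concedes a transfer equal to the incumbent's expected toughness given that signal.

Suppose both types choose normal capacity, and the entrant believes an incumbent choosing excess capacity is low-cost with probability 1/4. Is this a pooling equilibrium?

At the pooled signal (normal capacity) the entrant holds the prior 3/5 and pays 3/5·119 + 2/5·79 = 103. Off-path (excess capacity) belief 1/4 gives 1/4·119 + 3/4·79 = 89.
Low-cost: normal capacity gives 103 − 3 = 100; excess capacity gives 89 − 14 = 75. Stays. ✓
High-cost: normal capacity gives 103 − 1 = 102; excess capacity gives 89 − 40 = 49. Stays. ✓

Yes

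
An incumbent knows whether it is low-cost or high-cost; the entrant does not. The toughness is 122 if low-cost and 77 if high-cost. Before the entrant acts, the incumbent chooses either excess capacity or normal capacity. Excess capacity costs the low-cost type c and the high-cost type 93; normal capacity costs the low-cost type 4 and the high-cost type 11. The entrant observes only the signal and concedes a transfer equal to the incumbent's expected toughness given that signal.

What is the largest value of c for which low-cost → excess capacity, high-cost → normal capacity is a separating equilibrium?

Under separation: excess capacity → low-cost (pays 122); normal capacity → high-cost (pays 77).
High-cost: 77 − 11 = 66 ≥ 122 − 93 = 29. Holds regardless of c. ✓
Low-cost: 122 − c ≥ 77 − 4, so c ≤ 122 − 73 = 49.

49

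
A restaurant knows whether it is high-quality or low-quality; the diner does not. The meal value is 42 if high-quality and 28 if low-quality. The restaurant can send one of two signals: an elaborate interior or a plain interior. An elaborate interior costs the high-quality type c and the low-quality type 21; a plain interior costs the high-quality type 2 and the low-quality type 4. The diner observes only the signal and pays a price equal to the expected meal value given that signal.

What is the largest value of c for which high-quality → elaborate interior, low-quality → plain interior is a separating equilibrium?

Under separation: elaborate interior → high-quality (pays 42); plain interior → low-quality (pays 28).
Low-quality: 28 − 4 = 24 ≥ 42 − 21 = 21. Holds regardless of c. ✓
High-quality: 42 − c ≥ 28 − 2, so c ≤ 42 − 26 = 16.

16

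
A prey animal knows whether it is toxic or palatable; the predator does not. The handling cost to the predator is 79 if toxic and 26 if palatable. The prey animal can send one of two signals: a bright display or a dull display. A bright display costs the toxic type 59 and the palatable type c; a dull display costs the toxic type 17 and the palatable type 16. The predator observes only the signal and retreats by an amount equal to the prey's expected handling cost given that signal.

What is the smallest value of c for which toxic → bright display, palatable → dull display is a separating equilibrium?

Under separation: bright display → toxic (pays 79); dull display → palatable (pays 26).
Toxic: 79 − 59 = 20 ≥ 26 − 17 = 9. Holds regardless of c. ✓
Palatable: 26 − 16 ≥ 79 − c, so c ≥ 79 − 10 = 69.

69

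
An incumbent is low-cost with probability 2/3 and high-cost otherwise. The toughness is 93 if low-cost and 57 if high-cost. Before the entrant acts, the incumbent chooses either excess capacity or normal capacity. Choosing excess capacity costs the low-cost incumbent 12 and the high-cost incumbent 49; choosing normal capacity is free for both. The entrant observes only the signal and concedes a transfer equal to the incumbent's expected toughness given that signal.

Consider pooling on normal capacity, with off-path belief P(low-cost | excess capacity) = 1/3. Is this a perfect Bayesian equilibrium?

On the equilibrium path (normal capacity) the entrant holds the prior 2/3 and pays 2/3·93 + 1/3·57 = 81. Off-path (excess capacity) belief 1/3 gives 1/3·93 + 2/3·57 = 69.
Low-cost: normal capacity gives 81 − 0 = 81; excess capacity gives 69 − 12 = 57. Stays. ✓
High-cost: normal capacity gives 81 − 0 = 81; excess capacity gives 69 − 49 = 20. Stays. ✓
Beliefs are Bayes-consistent on-path and both types best-respond.

Yes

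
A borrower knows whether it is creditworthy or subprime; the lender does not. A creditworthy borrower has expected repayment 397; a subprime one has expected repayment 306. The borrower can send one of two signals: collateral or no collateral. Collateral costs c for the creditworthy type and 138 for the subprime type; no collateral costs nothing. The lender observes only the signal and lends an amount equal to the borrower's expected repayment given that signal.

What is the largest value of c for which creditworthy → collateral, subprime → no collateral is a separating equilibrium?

91

Under separation: collateral → creditworthy (pays 397); no collateral → subprime (pays 306).
Subprime: 306 − 0 = 306 ≥ 397 − 138 = 259. Holds regardless of c. ✓
Creditworthy: 397 − c ≥ 306 − 0, so c ≤ 397 − 306 = 91.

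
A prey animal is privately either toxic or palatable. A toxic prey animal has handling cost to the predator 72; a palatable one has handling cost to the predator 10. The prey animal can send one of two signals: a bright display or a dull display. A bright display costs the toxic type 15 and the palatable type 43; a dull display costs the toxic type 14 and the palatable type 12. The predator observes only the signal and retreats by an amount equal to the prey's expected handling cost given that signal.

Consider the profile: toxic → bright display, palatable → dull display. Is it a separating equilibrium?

No

If types separate, bright display earns payment 72 and dull display earns 10.
Toxic: bright display gives 72 − 15 = 57; dull display gives 10 − 14 = -4. No deviation. ✓
Palatable: dull display gives 10 − 12 = -2; bright display gives 72 − 43 = 29. Would deviate. ✗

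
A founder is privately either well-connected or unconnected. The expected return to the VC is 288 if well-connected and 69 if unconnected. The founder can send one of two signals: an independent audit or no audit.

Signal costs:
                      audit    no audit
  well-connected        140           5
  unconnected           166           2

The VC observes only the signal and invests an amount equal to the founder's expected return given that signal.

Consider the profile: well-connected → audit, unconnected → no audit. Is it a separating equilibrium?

If types separate, audit earns payment 288 and no audit earns 69.
Well-connected: audit gives 288 − 140 = 148; no audit gives 69 − 5 = 64. No deviation. ✓
Unconnected: no audit gives 69 − 2 = 67; audit gives 288 − 166 = 122. Would deviate. ✗

No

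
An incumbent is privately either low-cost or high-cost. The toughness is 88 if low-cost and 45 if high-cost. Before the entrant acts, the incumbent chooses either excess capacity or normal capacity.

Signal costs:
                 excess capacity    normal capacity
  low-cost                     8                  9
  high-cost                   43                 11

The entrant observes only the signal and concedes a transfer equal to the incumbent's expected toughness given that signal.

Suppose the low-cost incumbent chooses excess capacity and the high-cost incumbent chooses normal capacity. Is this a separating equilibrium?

No

Under separation the entrant infers type exactly: excess capacity → low-cost (pays 88), normal capacity → high-cost (pays 45).
Low-cost: excess capacity gives 88 − 8 = 80; normal capacity gives 45 − 9 = 36. No deviation. ✓
High-cost: normal capacity gives 45 − 11 = 34; excess capacity gives 88 − 43 = 45. Would deviate. ✗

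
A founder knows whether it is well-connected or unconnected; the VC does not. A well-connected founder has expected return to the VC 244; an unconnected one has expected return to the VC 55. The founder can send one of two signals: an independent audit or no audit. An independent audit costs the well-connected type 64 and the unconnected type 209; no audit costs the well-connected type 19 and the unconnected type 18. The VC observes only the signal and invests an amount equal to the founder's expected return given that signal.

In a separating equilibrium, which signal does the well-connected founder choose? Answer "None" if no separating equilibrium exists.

Try well-connected → audit, unconnected → no audit:
  If types separate, audit earns payment 244 and no audit earns 55.
  Well-connected: audit gives 244 − 64 = 180; no audit gives 55 − 19 = 36. No deviation. ✓
  Unconnected: no audit gives 55 − 18 = 37; audit gives 244 − 209 = 35. No deviation. ✓
Both hold — the well-connected type sends audit.

audit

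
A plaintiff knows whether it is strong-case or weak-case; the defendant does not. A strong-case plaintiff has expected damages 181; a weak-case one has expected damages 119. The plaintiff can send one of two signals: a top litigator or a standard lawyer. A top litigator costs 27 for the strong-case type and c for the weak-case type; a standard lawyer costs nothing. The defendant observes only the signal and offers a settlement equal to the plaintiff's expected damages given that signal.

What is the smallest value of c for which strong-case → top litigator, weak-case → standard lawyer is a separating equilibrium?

Under separation: top litigator → strong-case (pays 181); standard lawyer → weak-case (pays 119).
Strong-case: 181 − 27 = 154 ≥ 119 − 0 = 119. Holds regardless of c. ✓
Weak-case: 119 − 0 ≥ 181 − c, so c ≥ 181 − 119 = 62.

62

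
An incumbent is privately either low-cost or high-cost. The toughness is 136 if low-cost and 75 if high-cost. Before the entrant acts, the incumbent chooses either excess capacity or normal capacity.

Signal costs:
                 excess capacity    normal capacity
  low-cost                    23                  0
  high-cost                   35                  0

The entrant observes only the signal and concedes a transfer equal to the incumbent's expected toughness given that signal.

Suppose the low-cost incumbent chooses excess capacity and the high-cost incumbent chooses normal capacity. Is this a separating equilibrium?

If types separate, excess capacity earns payment 136 and normal capacity earns 75.
Low-cost: excess capacity gives 136 − 23 = 113; normal capacity gives 75 − 0 = 75. No deviation. ✓
High-cost: normal capacity gives 75 − 0 = 75; excess capacity gives 136 − 35 = 101. Would deviate. ✗

No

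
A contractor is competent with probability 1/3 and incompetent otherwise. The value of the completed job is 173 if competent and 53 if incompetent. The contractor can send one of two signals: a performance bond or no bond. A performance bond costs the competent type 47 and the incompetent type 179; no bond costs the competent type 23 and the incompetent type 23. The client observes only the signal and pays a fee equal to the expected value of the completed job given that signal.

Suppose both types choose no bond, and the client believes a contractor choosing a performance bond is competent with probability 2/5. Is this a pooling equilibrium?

On the equilibrium path (no bond) the client holds the prior 1/3 and pays 1/3·173 + 2/3·53 = 93. Off-path (bond) belief 2/5 gives 2/5·173 + 3/5·53 = 101.
Competent: no bond gives 93 − 23 = 70; bond gives 101 − 47 = 54. Stays. ✓
Incompetent: no bond gives 93 − 23 = 70; bond gives 101 − 179 = -78. Stays. ✓
Beliefs are Bayes-consistent on-path and both types best-respond.

Yes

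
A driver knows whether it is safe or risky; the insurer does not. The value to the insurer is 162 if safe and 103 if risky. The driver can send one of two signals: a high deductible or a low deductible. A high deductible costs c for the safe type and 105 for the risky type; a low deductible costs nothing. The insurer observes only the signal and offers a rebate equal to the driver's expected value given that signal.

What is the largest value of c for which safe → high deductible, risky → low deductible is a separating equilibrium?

Under separation: high deductible → safe (pays 162); low deductible → risky (pays 103).
Risky: 103 − 0 = 103 ≥ 162 − 105 = 57. Holds regardless of c. ✓
Safe: 162 − c ≥ 103 − 0, so c ≤ 162 − 103 = 59.

59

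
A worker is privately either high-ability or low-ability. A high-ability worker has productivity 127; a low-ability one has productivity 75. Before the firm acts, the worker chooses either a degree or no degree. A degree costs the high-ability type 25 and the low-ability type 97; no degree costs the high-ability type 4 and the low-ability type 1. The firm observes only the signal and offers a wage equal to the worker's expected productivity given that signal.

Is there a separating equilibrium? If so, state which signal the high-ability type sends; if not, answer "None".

degree

Try high-ability → degree, low-ability → no degree:
  If types separate, degree earns payment 127 and no degree earns 75.
  High-ability: degree gives 127 − 25 = 102; no degree gives 75 − 4 = 71. No deviation. ✓
  Low-ability: no degree gives 75 − 1 = 74; degree gives 127 − 97 = 30. No deviation. ✓
Both hold — the high-ability type sends degree.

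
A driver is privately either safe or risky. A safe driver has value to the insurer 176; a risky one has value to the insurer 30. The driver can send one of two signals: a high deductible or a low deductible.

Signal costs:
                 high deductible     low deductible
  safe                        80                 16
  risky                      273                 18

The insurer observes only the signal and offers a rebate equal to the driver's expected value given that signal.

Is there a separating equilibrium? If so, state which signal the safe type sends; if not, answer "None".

Try safe → high deductible, risky → low deductible:
  Under separation the insurer infers type exactly: high deductible → safe (pays 176), low deductible → risky (pays 30).
  Safe: high deductible gives 176 − 80 = 96; low deductible gives 30 − 16 = 14. No deviation. ✓
  Risky: low deductible gives 30 − 18 = 12; high deductible gives 176 − 273 = -97. No deviation. ✓
Both hold — the safe type sends high deductible.

high deductible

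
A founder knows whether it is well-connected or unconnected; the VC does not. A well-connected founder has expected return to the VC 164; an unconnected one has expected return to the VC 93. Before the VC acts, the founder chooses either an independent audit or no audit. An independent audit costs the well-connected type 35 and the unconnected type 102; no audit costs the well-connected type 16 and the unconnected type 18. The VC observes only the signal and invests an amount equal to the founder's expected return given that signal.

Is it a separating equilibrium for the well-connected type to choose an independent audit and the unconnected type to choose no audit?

If types separate, audit earns payment 164 and no audit earns 93.
Well-connected: audit gives 164 − 35 = 129; no audit gives 93 − 16 = 77. No deviation. ✓
Unconnected: no audit gives 93 − 18 = 75; audit gives 164 − 102 = 62. No deviation. ✓
Both incentive constraints hold.

Yes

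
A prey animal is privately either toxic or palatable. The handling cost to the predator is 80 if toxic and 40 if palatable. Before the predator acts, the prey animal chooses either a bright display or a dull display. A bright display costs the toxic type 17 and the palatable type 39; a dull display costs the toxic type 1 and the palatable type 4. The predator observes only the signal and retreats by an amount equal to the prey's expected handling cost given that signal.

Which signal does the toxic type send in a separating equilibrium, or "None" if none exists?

None

Try toxic → bright display, palatable → dull display:
  Under separation the predator infers type exactly: bright display → toxic (pays 80), dull display → palatable (pays 40).
  Toxic: bright display gives 80 − 17 = 63; dull display gives 40 − 1 = 39. No deviation. ✓
  Palatable: dull display gives 40 − 4 = 36; bright display gives 80 − 39 = 41. Would deviate. ✗
Try toxic → dull display, palatable → bright display:
  Under separation the predator infers type exactly: dull display → toxic (pays 80), bright display → palatable (pays 40).
  Toxic: dull display gives 80 − 1 = 79; bright display gives 40 − 17 = 23. No deviation. ✓
  Palatable: bright display gives 40 − 39 = 1; dull display gives 80 − 4 = 76. Would deviate. ✗
Neither assignment is incentive-compatible.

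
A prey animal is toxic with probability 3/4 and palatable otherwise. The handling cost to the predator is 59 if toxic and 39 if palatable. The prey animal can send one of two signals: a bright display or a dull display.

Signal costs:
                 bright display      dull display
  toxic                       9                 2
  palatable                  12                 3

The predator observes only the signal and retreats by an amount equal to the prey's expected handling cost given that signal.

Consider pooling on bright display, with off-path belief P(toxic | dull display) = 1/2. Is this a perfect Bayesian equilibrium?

No

At the pooled signal (bright display) the predator holds the prior 3/4 and pays 3/4·59 + 1/4·39 = 54. Off-path (dull display) belief 1/2 gives 1/2·59 + 1/2·39 = 49.
Toxic: bright display gives 54 − 9 = 45; dull display gives 49 − 2 = 47. Deviates. ✗
Palatable: bright display gives 54 − 12 = 42; dull display gives 49 − 3 = 46. Deviates. ✗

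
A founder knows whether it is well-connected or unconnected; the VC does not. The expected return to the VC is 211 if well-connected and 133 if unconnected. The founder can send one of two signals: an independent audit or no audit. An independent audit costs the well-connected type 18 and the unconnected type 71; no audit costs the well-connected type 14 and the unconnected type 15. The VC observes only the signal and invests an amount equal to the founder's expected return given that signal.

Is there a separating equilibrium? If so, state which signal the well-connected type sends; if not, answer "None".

Try well-connected → audit, unconnected → no audit:
  If types separate, audit earns payment 211 and no audit earns 133.
  Well-connected: audit gives 211 − 18 = 193; no audit gives 133 − 14 = 119. No deviation. ✓
  Unconnected: no audit gives 133 − 15 = 118; audit gives 211 − 71 = 140. Would deviate. ✗
Try well-connected → no audit, unconnected → audit:
  If types separate, no audit earns payment 211 and audit earns 133.
  Well-connected: no audit gives 211 − 14 = 197; audit gives 133 − 18 = 115. No deviation. ✓
  Unconnected: audit gives 133 − 71 = 62; no audit gives 211 − 15 = 196. Would deviate. ✗
Neither assignment is incentive-compatible.

None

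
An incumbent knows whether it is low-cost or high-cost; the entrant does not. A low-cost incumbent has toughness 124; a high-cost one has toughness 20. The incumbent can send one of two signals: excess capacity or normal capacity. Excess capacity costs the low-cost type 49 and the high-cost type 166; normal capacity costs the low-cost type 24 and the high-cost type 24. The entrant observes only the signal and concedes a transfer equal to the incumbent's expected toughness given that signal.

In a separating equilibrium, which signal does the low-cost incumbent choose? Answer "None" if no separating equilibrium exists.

Try low-cost → excess capacity, high-cost → normal capacity:
  If types separate, excess capacity earns payment 124 and normal capacity earns 20.
  Low-cost: excess capacity gives 124 − 49 = 75; normal capacity gives 20 − 24 = -4. No deviation. ✓
  High-cost: normal capacity gives 20 − 24 = -4; excess capacity gives 124 − 166 = -42. No deviation. ✓
Both hold — the low-cost type sends excess capacity.

excess capacity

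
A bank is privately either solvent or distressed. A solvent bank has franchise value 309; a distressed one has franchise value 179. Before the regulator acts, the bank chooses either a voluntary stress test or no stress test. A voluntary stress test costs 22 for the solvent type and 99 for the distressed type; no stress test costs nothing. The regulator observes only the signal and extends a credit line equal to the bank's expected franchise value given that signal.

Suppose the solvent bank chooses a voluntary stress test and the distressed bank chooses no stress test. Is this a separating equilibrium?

No

Under separation the regulator infers type exactly: stress test → solvent (pays 309), no stress test → distressed (pays 179).
Solvent: stress test gives 309 − 22 = 287; no stress test gives 179 − 0 = 179. No deviation. ✓
Distressed: no stress test gives 179 − 0 = 179; stress test gives 309 − 99 = 210. Would deviate. ✗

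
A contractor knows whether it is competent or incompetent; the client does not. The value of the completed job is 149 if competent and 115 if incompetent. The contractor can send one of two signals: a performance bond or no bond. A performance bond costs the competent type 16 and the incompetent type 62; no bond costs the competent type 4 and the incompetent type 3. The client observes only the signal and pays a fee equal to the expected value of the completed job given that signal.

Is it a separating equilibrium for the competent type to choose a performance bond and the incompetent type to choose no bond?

Yes

Under separation the client infers type exactly: bond → competent (pays 149), no bond → incompetent (pays 115).
Competent: bond gives 149 − 16 = 133; no bond gives 115 − 4 = 111. No deviation. ✓
Incompetent: no bond gives 115 − 3 = 112; bond gives 149 − 62 = 87. No deviation. ✓
Both incentive constraints hold.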